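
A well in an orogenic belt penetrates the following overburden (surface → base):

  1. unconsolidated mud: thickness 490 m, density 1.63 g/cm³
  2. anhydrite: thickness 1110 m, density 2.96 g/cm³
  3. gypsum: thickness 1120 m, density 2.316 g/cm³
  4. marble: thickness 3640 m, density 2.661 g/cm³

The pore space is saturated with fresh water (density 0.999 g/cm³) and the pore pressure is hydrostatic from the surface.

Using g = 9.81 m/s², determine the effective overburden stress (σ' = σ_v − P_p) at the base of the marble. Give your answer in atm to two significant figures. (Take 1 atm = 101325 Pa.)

Overburden (lithostatic) stress σ_v:
unconsolidated mud: 1630 kg/m³ × 9.81 m/s² × 490 m = 7.835×10^6 Pa = 7.835 MPa
anhydrite: 2960 kg/m³ × 9.81 m/s² × 1110 m = 3.223×10^7 Pa = 32.23 MPa
gypsum: 2316 kg/m³ × 9.81 m/s² × 1120 m = 2.545×10^7 Pa = 25.45 MPa
marble: 2661 kg/m³ × 9.81 m/s² × 3640 m = 9.502×10^7 Pa = 95.02 MPa
Total = 7.835 + 32.23 + 25.45 + 95.02 = 160.53 MPa
Pore pressure P_p = 999 kg/m³ × 9.81 m/s² × 6360 m = 6.233×10^7 Pa = 62.33 MPa
Effective stress σ' = σ_v − P_p = 160.5 − 62.33 = 98.204 MPa = 969.20 atm

970 atm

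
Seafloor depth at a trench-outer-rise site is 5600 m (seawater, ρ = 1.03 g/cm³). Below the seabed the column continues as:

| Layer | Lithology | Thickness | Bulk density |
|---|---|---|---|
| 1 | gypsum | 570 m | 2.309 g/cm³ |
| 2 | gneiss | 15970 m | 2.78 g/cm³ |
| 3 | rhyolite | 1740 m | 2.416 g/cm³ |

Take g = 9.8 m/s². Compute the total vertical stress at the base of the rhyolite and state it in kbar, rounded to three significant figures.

5.46 kbar

seawater: 1030 kg/m³ × 9.8 m/s² × 5600 m = 5.653×10^7 Pa = 0.5653 kbar
gypsum: 2309 kg/m³ × 9.8 m/s² × 570 m = 1.290×10^7 Pa = 0.1290 kbar
gneiss: 2780 kg/m³ × 9.8 m/s² × 15970 m = 4.351×10^8 Pa = 4.351 kbar
rhyolite: 2416 kg/m³ × 9.8 m/s² × 1740 m = 4.120×10^7 Pa = 0.4120 kbar
Total = 0.5653 + 0.1290 + 4.351 + 0.4120 = 5.4571 kbar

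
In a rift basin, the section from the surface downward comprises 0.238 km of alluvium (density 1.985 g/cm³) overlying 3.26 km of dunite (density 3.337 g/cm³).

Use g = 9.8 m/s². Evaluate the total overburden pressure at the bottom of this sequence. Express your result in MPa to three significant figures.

111 MPa

alluvium: 1985 kg/m³ × 9.8 m/s² × 238 m = 4.630×10^6 Pa = 4.630 MPa
dunite: 3337 kg/m³ × 9.8 m/s² × 3260 m = 1.066×10^8 Pa = 106.6 MPa
Total = 4.630 + 106.6 = 111.24 MPa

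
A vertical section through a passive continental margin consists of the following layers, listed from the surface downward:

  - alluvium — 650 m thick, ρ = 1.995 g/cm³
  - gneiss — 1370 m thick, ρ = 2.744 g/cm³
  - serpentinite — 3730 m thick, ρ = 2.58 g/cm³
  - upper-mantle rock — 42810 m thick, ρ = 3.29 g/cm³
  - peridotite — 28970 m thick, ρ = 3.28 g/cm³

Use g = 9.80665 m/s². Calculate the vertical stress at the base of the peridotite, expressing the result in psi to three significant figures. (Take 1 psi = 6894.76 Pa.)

356000 psi

alluvium: 1995 kg/m³ × 9.80665 m/s² × 650 m = 1.272×10^7 Pa = 1844 psi
gneiss: 2744 kg/m³ × 9.80665 m/s² × 1370 m = 3.687×10^7 Pa = 5347 psi
serpentinite: 2580 kg/m³ × 9.80665 m/s² × 3730 m = 9.437×10^7 Pa = 13688 psi
upper-mantle rock: 3290 kg/m³ × 9.80665 m/s² × 42810 m = 1.381×10^9 Pa = 2.003×10^5 psi
peridotite: 3280 kg/m³ × 9.80665 m/s² × 28970 m = 9.318×10^8 Pa = 1.352×10^5 psi
Total = 1844 + 5347 + 13688 + 2.003×10^5 + 1.352×10^5 = 3.5636×10^5 psi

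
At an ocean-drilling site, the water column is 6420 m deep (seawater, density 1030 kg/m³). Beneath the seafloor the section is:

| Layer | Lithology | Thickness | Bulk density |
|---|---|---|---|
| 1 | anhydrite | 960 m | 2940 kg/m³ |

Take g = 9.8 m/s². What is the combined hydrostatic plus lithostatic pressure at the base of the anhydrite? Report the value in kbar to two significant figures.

0.92 kbar

seawater: 1030 kg/m³ × 9.8 m/s² × 6420 m = 6.480×10^7 Pa = 0.6480 kbar
anhydrite: 2940 kg/m³ × 9.8 m/s² × 960 m = 2.766×10^7 Pa = 0.2766 kbar
Total = 0.6480 + 0.2766 = 0.92463 kbar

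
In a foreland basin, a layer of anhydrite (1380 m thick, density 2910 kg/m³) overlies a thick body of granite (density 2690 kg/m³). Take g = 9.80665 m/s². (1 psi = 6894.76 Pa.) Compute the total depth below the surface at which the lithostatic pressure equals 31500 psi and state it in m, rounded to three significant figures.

Pressure at base of upper layers: 2910×9.80665×1380 = 3.938×10^7 Pa = 5712 psi
Remaining pressure to be supplied by granite: 2.172×10^8 − 3.938×10^7 = 1.778×10^8 Pa
Additional depth in granite = 1.778×10^8 Pa / (2690 kg/m³ × 9.80665 m/s²) = 6740.1 m
Total depth = 1380 m + 6740.1 m = 8120.1 m

8120 m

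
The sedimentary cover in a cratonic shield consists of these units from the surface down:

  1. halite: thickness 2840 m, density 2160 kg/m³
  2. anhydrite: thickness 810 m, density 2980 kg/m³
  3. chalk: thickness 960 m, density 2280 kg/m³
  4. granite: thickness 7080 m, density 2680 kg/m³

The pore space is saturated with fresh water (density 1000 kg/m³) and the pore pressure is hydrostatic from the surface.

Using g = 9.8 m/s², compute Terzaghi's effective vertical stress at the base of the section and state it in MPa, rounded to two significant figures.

180 MPa

Overburden (lithostatic) stress σ_v:
halite: 2160 kg/m³ × 9.8 m/s² × 2840 m = 6.012×10^7 Pa = 60.12 MPa
anhydrite: 2980 kg/m³ × 9.8 m/s² × 810 m = 2.366×10^7 Pa = 23.66 MPa
chalk: 2280 kg/m³ × 9.8 m/s² × 960 m = 2.145×10^7 Pa = 21.45 MPa
granite: 2680 kg/m³ × 9.8 m/s² × 7080 m = 1.859×10^8 Pa = 185.9 MPa
Total = 60.12 + 23.66 + 21.45 + 185.9 = 291.17 MPa
Pore pressure P_p = 1000 kg/m³ × 9.8 m/s² × 11690 m = 1.146×10^8 Pa = 114.6 MPa
Effective stress σ' = σ_v − P_p = 291.2 − 114.6 = 176.61 MPa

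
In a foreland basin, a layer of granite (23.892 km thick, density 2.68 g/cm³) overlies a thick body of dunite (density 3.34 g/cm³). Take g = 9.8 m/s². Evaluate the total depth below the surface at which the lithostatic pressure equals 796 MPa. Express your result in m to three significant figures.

29000 m

Pressure at base of upper layers: 2680×9.8×23892 = 6.275×10^8 Pa = 627.5 MPa
Remaining pressure to be supplied by dunite: 7.960×10^8 − 6.275×10^8 = 1.685×10^8 Pa
Additional depth in dunite = 1.685×10^8 Pa / (3340 kg/m³ × 9.8 m/s²) = 5147.9 m
Total depth = 23892 m + 5147.9 m = 29040 m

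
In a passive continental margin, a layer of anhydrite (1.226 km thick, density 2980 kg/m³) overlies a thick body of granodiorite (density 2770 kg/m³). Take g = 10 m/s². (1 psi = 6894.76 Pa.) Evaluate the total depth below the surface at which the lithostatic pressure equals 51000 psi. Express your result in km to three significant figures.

Pressure at base of upper layers: 2980×10×1226 = 3.653×10^7 Pa = 5299 psi
Remaining pressure to be supplied by granodiorite: 3.516×10^8 − 3.653×10^7 = 3.151×10^8 Pa
Additional depth in granodiorite = 3.151×10^8 Pa / (2770 kg/m³ × 10 m/s²) = 11375 m
Total depth = 1226 m + 11375 m = 12601 m
= 12.601 km

12.6 km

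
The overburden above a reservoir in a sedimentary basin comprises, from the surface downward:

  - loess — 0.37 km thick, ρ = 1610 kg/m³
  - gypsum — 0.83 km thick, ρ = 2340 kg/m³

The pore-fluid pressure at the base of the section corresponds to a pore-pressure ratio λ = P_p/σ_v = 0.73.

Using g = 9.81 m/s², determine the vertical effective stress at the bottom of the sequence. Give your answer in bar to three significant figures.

Overburden (lithostatic) stress σ_v:
loess: 1610 kg/m³ × 9.81 m/s² × 370 m = 5.844×10^6 Pa = 5.844 MPa
gypsum: 2340 kg/m³ × 9.81 m/s² × 830 m = 1.905×10^7 Pa = 19.05 MPa
Total = 5.844 + 19.05 = 24.897 MPa
Pore pressure P_p = λ·σ_v = 0.73 × 24.90 MPa = 18.17 MPa
Effective stress σ' = σ_v − P_p = 24.90 − 18.17 = 6.7221 MPa = 67.221 bar

67.2 bar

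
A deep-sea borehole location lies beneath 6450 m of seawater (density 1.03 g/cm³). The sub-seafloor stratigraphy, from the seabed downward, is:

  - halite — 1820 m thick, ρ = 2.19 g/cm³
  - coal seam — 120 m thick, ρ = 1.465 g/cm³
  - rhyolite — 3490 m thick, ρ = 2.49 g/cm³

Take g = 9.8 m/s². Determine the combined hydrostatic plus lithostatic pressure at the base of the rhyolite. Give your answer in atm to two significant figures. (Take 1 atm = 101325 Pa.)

seawater: 1030 kg/m³ × 9.8 m/s² × 6450 m = 6.511×10^7 Pa = 642.5 atm
halite: 2190 kg/m³ × 9.8 m/s² × 1820 m = 3.906×10^7 Pa = 385.5 atm
coal seam: 1465 kg/m³ × 9.8 m/s² × 120 m = 1.723×10^6 Pa = 17.00 atm
rhyolite: 2490 kg/m³ × 9.8 m/s² × 3490 m = 8.516×10^7 Pa = 840.5 atm
Total = 642.5 + 385.5 + 17.00 + 840.5 = 1885.5 atm

1900 atm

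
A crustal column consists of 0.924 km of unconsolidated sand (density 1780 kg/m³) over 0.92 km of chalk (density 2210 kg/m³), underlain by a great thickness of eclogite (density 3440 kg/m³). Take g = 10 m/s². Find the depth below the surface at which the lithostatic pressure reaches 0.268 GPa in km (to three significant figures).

Pressure at base of upper layers: 1780×10×924 + 2210×10×920 = 3.678×10^7 Pa = 0.03678 GPa
Remaining pressure to be supplied by eclogite: 2.680×10^8 − 3.678×10^7 = 2.312×10^8 Pa
Additional depth in eclogite = 2.312×10^8 Pa / (3440 kg/m³ × 10 m/s²) = 6721.5 m
Total depth = 1844 m + 6721.5 m = 8565.5 m
= 8.5655 km

8.57 km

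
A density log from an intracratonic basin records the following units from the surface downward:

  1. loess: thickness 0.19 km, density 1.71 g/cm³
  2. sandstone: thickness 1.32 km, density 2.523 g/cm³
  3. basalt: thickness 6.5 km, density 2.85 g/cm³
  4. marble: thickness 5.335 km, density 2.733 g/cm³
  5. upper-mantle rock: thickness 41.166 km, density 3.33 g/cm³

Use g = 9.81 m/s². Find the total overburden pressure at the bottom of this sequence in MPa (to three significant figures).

1710 MPa

loess: 1710 kg/m³ × 9.81 m/s² × 190 m = 3.187×10^6 Pa = 3.187 MPa
sandstone: 2523 kg/m³ × 9.81 m/s² × 1320 m = 3.267×10^7 Pa = 32.67 MPa
basalt: 2850 kg/m³ × 9.81 m/s² × 6500 m = 1.817×10^8 Pa = 181.7 MPa
marble: 2733 kg/m³ × 9.81 m/s² × 5335 m = 1.430×10^8 Pa = 143.0 MPa
upper-mantle rock: 3330 kg/m³ × 9.81 m/s² × 41166 m = 1.345×10^9 Pa = 1345 MPa
Total = 3.187 + 32.67 + 181.7 + 143.0 + 1345 = 1705.4 MPa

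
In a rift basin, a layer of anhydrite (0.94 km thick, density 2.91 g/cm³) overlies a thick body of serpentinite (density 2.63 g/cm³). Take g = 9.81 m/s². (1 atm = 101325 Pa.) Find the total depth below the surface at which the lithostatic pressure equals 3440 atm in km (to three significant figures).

13.4 km

Pressure at base of upper layers: 2910×9.81×940 = 2.683×10^7 Pa = 264.8 atm
Remaining pressure to be supplied by serpentinite: 3.486×10^8 − 2.683×10^7 = 3.217×10^8 Pa
Additional depth in serpentinite = 3.217×10^8 Pa / (2630 kg/m³ × 9.81 m/s²) = 12470 m
Total depth = 940 m + 12470 m = 13410 m
= 13.410 km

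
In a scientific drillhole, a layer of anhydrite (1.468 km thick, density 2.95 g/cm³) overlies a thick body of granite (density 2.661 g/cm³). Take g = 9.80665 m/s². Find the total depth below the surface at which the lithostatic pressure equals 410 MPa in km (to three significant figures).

Pressure at base of upper layers: 2950×9.80665×1468 = 4.247×10^7 Pa = 42.47 MPa
Remaining pressure to be supplied by granite: 4.100×10^8 − 4.247×10^7 = 3.675×10^8 Pa
Additional depth in granite = 3.675×10^8 Pa / (2661 kg/m³ × 9.80665 m/s²) = 14084 m
Total depth = 1468 m + 14084 m = 15552 m
= 15.552 km

15.6 km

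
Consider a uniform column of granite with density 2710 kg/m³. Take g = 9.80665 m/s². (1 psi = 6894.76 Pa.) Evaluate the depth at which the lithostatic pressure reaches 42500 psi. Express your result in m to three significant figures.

h = P/(ρg) = 42500 psi / (2710 kg/m³ × 9.80665 m/s²) = 2.930×10^8 Pa / 26576 Pa/m = 11026 m

11000 m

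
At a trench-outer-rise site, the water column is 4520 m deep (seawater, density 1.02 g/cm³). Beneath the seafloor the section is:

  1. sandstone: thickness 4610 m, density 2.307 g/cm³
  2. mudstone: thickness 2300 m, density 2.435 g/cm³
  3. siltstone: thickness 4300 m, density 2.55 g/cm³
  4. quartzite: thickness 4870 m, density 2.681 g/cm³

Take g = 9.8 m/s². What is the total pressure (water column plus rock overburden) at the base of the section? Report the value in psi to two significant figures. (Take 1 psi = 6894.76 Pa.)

64000 psi

seawater: 1020 kg/m³ × 9.8 m/s² × 4520 m = 4.518×10^7 Pa = 6553 psi
sandstone: 2307 kg/m³ × 9.8 m/s² × 4610 m = 1.042×10^8 Pa = 15117 psi
mudstone: 2435 kg/m³ × 9.8 m/s² × 2300 m = 5.488×10^7 Pa = 7960 psi
siltstone: 2550 kg/m³ × 9.8 m/s² × 4300 m = 1.075×10^8 Pa = 15585 psi
quartzite: 2681 kg/m³ × 9.8 m/s² × 4870 m = 1.280×10^8 Pa = 18558 psi
Total = 6553 + 15117 + 7960 + 15585 + 18558 = 63774 psi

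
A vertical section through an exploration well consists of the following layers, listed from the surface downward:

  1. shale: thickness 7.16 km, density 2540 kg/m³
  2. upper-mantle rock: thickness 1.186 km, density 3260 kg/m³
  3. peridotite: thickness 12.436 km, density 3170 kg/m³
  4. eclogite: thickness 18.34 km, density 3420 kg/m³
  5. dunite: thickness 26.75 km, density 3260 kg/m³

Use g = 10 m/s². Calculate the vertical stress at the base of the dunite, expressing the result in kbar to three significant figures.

21.1 kbar

shale: 2540 kg/m³ × 10 m/s² × 7160 m = 1.819×10^8 Pa = 1.819 kbar
upper-mantle rock: 3260 kg/m³ × 10 m/s² × 1186 m = 3.866×10^7 Pa = 0.3866 kbar
peridotite: 3170 kg/m³ × 10 m/s² × 12436 m = 3.942×10^8 Pa = 3.942 kbar
eclogite: 3420 kg/m³ × 10 m/s² × 18340 m = 6.272×10^8 Pa = 6.272 kbar
dunite: 3260 kg/m³ × 10 m/s² × 26750 m = 8.720×10^8 Pa = 8.720 kbar
Total = 1.819 + 0.3866 + 3.942 + 6.272 + 8.720 = 21.140 kbar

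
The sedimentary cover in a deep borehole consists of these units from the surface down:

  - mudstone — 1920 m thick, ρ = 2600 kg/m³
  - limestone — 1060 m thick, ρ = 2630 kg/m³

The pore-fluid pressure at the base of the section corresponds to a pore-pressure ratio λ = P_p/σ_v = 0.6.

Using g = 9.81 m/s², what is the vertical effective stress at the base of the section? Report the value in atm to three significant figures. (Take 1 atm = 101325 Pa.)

301 atm

Overburden (lithostatic) stress σ_v:
mudstone: 2600 kg/m³ × 9.81 m/s² × 1920 m = 4.897×10^7 Pa = 48.97 MPa
limestone: 2630 kg/m³ × 9.81 m/s² × 1060 m = 2.735×10^7 Pa = 27.35 MPa
Total = 48.97 + 27.35 = 76.320 MPa
Pore pressure P_p = λ·σ_v = 0.6 × 76.32 MPa = 45.79 MPa
Effective stress σ' = σ_v − P_p = 76.32 − 45.79 = 30.528 MPa = 301.29 atm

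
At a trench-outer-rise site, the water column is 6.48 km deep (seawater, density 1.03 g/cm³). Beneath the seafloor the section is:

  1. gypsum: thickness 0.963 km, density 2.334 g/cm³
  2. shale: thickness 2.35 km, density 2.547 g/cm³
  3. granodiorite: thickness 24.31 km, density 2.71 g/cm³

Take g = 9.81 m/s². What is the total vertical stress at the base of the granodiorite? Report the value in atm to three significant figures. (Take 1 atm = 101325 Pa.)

seawater: 1030 kg/m³ × 9.81 m/s² × 6480 m = 6.548×10^7 Pa = 646.2 atm
gypsum: 2334 kg/m³ × 9.81 m/s² × 963 m = 2.205×10^7 Pa = 217.6 atm
shale: 2547 kg/m³ × 9.81 m/s² × 2350 m = 5.872×10^7 Pa = 579.5 atm
granodiorite: 2710 kg/m³ × 9.81 m/s² × 24310 m = 6.463×10^8 Pa = 6378 atm
Total = 646.2 + 217.6 + 579.5 + 6378 = 7821.6 atm

7820 atm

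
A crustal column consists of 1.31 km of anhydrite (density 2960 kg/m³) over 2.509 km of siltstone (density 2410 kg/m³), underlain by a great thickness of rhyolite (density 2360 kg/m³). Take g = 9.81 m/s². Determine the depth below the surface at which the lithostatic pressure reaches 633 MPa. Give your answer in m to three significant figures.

27000 m

Pressure at base of upper layers: 2960×9.81×1310 + 2410×9.81×2509 = 9.736×10^7 Pa = 97.36 MPa
Remaining pressure to be supplied by rhyolite: 6.330×10^8 − 9.736×10^7 = 5.356×10^8 Pa
Additional depth in rhyolite = 5.356×10^8 Pa / (2360 kg/m³ × 9.81 m/s²) = 23136 m
Total depth = 3819 m + 23136 m = 26955 m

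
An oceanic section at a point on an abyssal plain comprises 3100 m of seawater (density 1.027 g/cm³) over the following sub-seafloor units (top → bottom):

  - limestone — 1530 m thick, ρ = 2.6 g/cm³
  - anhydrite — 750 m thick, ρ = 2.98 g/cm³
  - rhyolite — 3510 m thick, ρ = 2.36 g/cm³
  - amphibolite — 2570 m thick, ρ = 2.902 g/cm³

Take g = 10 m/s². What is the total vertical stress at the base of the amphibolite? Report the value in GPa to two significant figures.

0.25 GPa

seawater: 1027 kg/m³ × 10 m/s² × 3100 m = 3.184×10^7 Pa = 0.03184 GPa
limestone: 2600 kg/m³ × 10 m/s² × 1530 m = 3.978×10^7 Pa = 0.03978 GPa
anhydrite: 2980 kg/m³ × 10 m/s² × 750 m = 2.235×10^7 Pa = 0.02235 GPa
rhyolite: 2360 kg/m³ × 10 m/s² × 3510 m = 8.284×10^7 Pa = 0.08284 GPa
amphibolite: 2902 kg/m³ × 10 m/s² × 2570 m = 7.458×10^7 Pa = 0.07458 GPa
Total = 0.03184 + 0.03978 + 0.02235 + 0.08284 + 0.07458 = 0.25138 GPa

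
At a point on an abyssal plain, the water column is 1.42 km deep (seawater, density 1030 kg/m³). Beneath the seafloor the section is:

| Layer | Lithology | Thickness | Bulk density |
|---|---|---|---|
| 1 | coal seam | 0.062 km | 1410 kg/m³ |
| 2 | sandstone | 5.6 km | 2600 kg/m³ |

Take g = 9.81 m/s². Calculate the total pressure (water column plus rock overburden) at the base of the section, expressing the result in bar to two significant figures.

seawater: 1030 kg/m³ × 9.81 m/s² × 1420 m = 1.435×10^7 Pa = 143.5 bar
coal seam: 1410 kg/m³ × 9.81 m/s² × 62 m = 8.576×10^5 Pa = 8.576 bar
sandstone: 2600 kg/m³ × 9.81 m/s² × 5600 m = 1.428×10^8 Pa = 1428 bar
Total = 143.5 + 8.576 + 1428 = 1580.4 bar

1600 bar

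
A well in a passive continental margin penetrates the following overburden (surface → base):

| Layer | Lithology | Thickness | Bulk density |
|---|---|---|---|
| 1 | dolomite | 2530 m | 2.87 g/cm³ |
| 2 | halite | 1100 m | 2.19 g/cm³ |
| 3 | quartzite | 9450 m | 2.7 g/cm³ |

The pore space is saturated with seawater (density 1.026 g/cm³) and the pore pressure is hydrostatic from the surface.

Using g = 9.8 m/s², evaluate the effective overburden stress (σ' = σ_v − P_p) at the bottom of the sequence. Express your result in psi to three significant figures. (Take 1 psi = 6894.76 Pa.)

30900 psi

Overburden (lithostatic) stress σ_v:
dolomite: 2870 kg/m³ × 9.8 m/s² × 2530 m = 7.116×10^7 Pa = 71.16 MPa
halite: 2190 kg/m³ × 9.8 m/s² × 1100 m = 2.361×10^7 Pa = 23.61 MPa
quartzite: 2700 kg/m³ × 9.8 m/s² × 9450 m = 2.500×10^8 Pa = 250.0 MPa
Total = 71.16 + 23.61 + 250.0 = 344.81 MPa
Pore pressure P_p = 1026 kg/m³ × 9.8 m/s² × 13080 m = 1.315×10^8 Pa = 131.5 MPa
Effective stress σ' = σ_v − P_p = 344.8 − 131.5 = 213.30 MPa = 30936 psi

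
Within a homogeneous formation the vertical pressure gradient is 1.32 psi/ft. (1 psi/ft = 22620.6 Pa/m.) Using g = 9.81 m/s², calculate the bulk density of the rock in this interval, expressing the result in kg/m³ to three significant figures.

3040 kg/m³

ρ = (dP/dz)/g = 1.32 psi/ft / 9.81 m/s² = 29859 Pa/m / 9.81 m/s² = 3043.7 kg/m³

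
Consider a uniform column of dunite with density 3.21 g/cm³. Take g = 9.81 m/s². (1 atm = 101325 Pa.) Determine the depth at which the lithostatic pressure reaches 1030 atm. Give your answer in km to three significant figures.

3.31 km

h = P/(ρg) = 1030 atm / (3210 kg/m³ × 9.81 m/s²) = 1.044×10^8 Pa / 31490 Pa/m = 3314.2 m
= 3.3142 km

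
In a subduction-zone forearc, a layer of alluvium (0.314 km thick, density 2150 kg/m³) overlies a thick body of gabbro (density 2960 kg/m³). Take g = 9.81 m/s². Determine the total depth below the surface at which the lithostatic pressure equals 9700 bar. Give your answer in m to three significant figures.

Pressure at base of upper layers: 2150×9.81×314 = 6.623×10^6 Pa = 66.23 bar
Remaining pressure to be supplied by gabbro: 9.700×10^8 − 6.623×10^6 = 9.634×10^8 Pa
Additional depth in gabbro = 9.634×10^8 Pa / (2960 kg/m³ × 9.81 m/s²) = 33177 m
Total depth = 314 m + 33177 m = 33491 m

33500 m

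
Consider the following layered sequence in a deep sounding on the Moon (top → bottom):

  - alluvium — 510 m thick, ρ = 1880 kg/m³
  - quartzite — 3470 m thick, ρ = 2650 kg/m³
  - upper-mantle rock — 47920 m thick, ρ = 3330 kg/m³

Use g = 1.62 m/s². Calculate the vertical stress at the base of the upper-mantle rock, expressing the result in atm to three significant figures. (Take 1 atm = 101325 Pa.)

2710 atm

alluvium: 1880 kg/m³ × 1.62 m/s² × 510 m = 1.553×10^6 Pa = 15.33 atm
quartzite: 2650 kg/m³ × 1.62 m/s² × 3470 m = 1.490×10^7 Pa = 147.0 atm
upper-mantle rock: 3330 kg/m³ × 1.62 m/s² × 47920 m = 2.585×10^8 Pa = 2551 atm
Total = 15.33 + 147.0 + 2551 = 2713.6 atm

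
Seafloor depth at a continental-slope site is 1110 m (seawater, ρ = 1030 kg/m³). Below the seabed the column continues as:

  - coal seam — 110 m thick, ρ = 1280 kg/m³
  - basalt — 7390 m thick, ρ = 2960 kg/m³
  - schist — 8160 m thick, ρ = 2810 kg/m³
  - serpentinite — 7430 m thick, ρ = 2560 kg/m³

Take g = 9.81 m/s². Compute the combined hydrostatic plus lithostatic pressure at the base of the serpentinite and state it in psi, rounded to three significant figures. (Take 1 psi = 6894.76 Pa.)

seawater: 1030 kg/m³ × 9.81 m/s² × 1110 m = 1.122×10^7 Pa = 1627 psi
coal seam: 1280 kg/m³ × 9.81 m/s² × 110 m = 1.381×10^6 Pa = 200.3 psi
basalt: 2960 kg/m³ × 9.81 m/s² × 7390 m = 2.146×10^8 Pa = 31123 psi
schist: 2810 kg/m³ × 9.81 m/s² × 8160 m = 2.249×10^8 Pa = 32625 psi
serpentinite: 2560 kg/m³ × 9.81 m/s² × 7430 m = 1.866×10^8 Pa = 27063 psi
Total = 1627 + 200.3 + 31123 + 32625 + 27063 = 92638 psi

92600 psi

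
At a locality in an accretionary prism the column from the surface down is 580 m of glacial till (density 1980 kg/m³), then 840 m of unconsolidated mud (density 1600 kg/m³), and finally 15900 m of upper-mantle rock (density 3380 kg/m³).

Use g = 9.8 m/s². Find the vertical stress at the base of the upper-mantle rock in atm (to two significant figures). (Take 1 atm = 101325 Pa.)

5400 atm

glacial till: 1980 kg/m³ × 9.8 m/s² × 580 m = 1.125×10^7 Pa = 111.1 atm
unconsolidated mud: 1600 kg/m³ × 9.8 m/s² × 840 m = 1.317×10^7 Pa = 130.0 atm
upper-mantle rock: 3380 kg/m³ × 9.8 m/s² × 15900 m = 5.267×10^8 Pa = 5198 atm
Total = 111.1 + 130.0 + 5198 = 5438.9 atm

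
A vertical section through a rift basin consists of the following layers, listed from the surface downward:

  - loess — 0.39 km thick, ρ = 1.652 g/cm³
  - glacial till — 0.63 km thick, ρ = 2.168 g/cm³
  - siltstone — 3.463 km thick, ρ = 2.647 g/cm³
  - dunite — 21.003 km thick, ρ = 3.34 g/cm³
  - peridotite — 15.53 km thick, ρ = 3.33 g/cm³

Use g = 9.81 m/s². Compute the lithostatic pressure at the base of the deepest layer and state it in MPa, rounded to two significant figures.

1300 MPa

loess: 1652 kg/m³ × 9.81 m/s² × 390 m = 6.320×10^6 Pa = 6.320 MPa
glacial till: 2168 kg/m³ × 9.81 m/s² × 630 m = 1.340×10^7 Pa = 13.40 MPa
siltstone: 2647 kg/m³ × 9.81 m/s² × 3463 m = 8.992×10^7 Pa = 89.92 MPa
dunite: 3340 kg/m³ × 9.81 m/s² × 21003 m = 6.882×10^8 Pa = 688.2 MPa
peridotite: 3330 kg/m³ × 9.81 m/s² × 15530 m = 5.073×10^8 Pa = 507.3 MPa
Total = 6.320 + 13.40 + 89.92 + 688.2 + 507.3 = 1305.1 MPa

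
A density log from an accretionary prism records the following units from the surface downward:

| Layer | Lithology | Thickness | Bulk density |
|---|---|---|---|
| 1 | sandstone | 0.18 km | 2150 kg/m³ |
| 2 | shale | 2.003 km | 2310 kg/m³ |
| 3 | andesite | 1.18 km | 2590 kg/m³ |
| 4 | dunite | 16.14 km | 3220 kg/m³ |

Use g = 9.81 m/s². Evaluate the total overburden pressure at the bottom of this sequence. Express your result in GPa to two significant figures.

sandstone: 2150 kg/m³ × 9.81 m/s² × 180 m = 3.796×10^6 Pa = 3.796×10^-3 GPa
shale: 2310 kg/m³ × 9.81 m/s² × 2003 m = 4.539×10^7 Pa = 0.04539 GPa
andesite: 2590 kg/m³ × 9.81 m/s² × 1180 m = 2.998×10^7 Pa = 0.02998 GPa
dunite: 3220 kg/m³ × 9.81 m/s² × 16140 m = 5.098×10^8 Pa = 0.5098 GPa
Total = 3.796×10^-3 + 0.04539 + 0.02998 + 0.5098 = 0.58900 GPa

0.59 GPa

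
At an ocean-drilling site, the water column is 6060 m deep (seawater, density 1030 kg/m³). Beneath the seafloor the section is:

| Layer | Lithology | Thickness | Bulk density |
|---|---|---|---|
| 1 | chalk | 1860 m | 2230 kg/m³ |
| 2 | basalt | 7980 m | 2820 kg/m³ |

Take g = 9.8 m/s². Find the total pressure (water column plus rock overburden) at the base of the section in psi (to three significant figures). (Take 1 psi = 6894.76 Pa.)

seawater: 1030 kg/m³ × 9.8 m/s² × 6060 m = 6.117×10^7 Pa = 8872 psi
chalk: 2230 kg/m³ × 9.8 m/s² × 1860 m = 4.065×10^7 Pa = 5896 psi
basalt: 2820 kg/m³ × 9.8 m/s² × 7980 m = 2.205×10^8 Pa = 31986 psi
Total = 8872 + 5896 + 31986 = 46753 psi

46800 psi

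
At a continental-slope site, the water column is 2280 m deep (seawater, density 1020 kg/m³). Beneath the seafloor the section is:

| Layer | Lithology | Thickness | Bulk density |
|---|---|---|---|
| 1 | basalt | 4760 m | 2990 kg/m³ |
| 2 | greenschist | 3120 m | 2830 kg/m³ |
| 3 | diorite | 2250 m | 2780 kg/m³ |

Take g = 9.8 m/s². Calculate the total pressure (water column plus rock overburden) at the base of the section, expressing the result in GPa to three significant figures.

0.310 GPa

seawater: 1020 kg/m³ × 9.8 m/s² × 2280 m = 2.279×10^7 Pa = 0.02279 GPa
basalt: 2990 kg/m³ × 9.8 m/s² × 4760 m = 1.395×10^8 Pa = 0.1395 GPa
greenschist: 2830 kg/m³ × 9.8 m/s² × 3120 m = 8.653×10^7 Pa = 0.08653 GPa
diorite: 2780 kg/m³ × 9.8 m/s² × 2250 m = 6.130×10^7 Pa = 0.06130 GPa
Total = 0.02279 + 0.1395 + 0.08653 + 0.06130 = 0.31010 GPa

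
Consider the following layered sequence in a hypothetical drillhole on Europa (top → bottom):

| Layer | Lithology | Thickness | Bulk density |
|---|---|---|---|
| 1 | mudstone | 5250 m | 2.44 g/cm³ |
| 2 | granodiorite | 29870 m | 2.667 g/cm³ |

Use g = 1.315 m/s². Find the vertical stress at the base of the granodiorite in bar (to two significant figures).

mudstone: 2440 kg/m³ × 1.315 m/s² × 5250 m = 1.685×10^7 Pa = 168.5 bar
granodiorite: 2667 kg/m³ × 1.315 m/s² × 29870 m = 1.048×10^8 Pa = 1048 bar
Total = 168.5 + 1048 = 1216.0 bar

1200 bar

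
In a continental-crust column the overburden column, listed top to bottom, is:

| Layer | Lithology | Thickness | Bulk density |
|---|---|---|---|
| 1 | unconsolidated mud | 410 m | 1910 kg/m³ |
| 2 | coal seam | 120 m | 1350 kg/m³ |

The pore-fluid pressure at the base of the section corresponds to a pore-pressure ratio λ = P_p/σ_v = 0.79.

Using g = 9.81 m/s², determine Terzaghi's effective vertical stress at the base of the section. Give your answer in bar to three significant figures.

19.5 bar

Overburden (lithostatic) stress σ_v:
unconsolidated mud: 1910 kg/m³ × 9.81 m/s² × 410 m = 7.682×10^6 Pa = 7.682 MPa
coal seam: 1350 kg/m³ × 9.81 m/s² × 120 m = 1.589×10^6 Pa = 1.589 MPa
Total = 7.682 + 1.589 = 9.2714 MPa
Pore pressure P_p = λ·σ_v = 0.79 × 9.271 MPa = 7.324 MPa
Effective stress σ' = σ_v − P_p = 9.271 − 7.324 = 1.9470 MPa = 19.470 bar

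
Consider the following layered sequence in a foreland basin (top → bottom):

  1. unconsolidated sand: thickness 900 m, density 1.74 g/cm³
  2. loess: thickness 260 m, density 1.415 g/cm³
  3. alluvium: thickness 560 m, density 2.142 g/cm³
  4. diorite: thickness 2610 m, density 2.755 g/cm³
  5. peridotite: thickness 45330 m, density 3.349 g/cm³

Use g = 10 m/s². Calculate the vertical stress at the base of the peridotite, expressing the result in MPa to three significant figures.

1620 MPa

unconsolidated sand: 1740 kg/m³ × 10 m/s² × 900 m = 1.566×10^7 Pa = 15.66 MPa
loess: 1415 kg/m³ × 10 m/s² × 260 m = 3.679×10^6 Pa = 3.679 MPa
alluvium: 2142 kg/m³ × 10 m/s² × 560 m = 1.200×10^7 Pa = 12.00 MPa
diorite: 2755 kg/m³ × 10 m/s² × 2610 m = 7.191×10^7 Pa = 71.91 MPa
peridotite: 3349 kg/m³ × 10 m/s² × 45330 m = 1.518×10^9 Pa = 1518 MPa
Total = 15.66 + 3.679 + 12.00 + 71.91 + 1518 = 1621.3 MPa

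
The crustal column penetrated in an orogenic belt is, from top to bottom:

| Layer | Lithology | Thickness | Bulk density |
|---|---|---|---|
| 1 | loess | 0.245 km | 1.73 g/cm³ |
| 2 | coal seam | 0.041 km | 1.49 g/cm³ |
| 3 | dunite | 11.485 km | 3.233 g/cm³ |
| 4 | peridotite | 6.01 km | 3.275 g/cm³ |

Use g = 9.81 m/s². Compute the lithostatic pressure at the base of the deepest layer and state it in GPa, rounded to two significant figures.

loess: 1730 kg/m³ × 9.81 m/s² × 245 m = 4.158×10^6 Pa = 4.158×10^-3 GPa
coal seam: 1490 kg/m³ × 9.81 m/s² × 41 m = 5.993×10^5 Pa = 5.993×10^-4 GPa
dunite: 3233 kg/m³ × 9.81 m/s² × 11485 m = 3.643×10^8 Pa = 0.3643 GPa
peridotite: 3275 kg/m³ × 9.81 m/s² × 6010 m = 1.931×10^8 Pa = 0.1931 GPa
Total = 4.158×10^-3 + 5.993×10^-4 + 0.3643 + 0.1931 = 0.56210 GPa

0.56 GPa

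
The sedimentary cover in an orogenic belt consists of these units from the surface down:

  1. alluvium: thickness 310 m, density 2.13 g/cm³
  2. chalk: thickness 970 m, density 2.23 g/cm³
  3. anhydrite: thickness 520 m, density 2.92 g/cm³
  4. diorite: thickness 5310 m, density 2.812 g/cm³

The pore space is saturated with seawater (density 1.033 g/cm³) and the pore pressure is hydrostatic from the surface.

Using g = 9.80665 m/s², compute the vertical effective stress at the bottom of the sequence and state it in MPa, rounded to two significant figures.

Overburden (lithostatic) stress σ_v:
alluvium: 2130 kg/m³ × 9.80665 m/s² × 310 m = 6.475×10^6 Pa = 6.475 MPa
chalk: 2230 kg/m³ × 9.80665 m/s² × 970 m = 2.121×10^7 Pa = 21.21 MPa
anhydrite: 2920 kg/m³ × 9.80665 m/s² × 520 m = 1.489×10^7 Pa = 14.89 MPa
diorite: 2812 kg/m³ × 9.80665 m/s² × 5310 m = 1.464×10^8 Pa = 146.4 MPa
Total = 6.475 + 21.21 + 14.89 + 146.4 = 189.01 MPa
Pore pressure P_p = 1033 kg/m³ × 9.80665 m/s² × 7110 m = 7.203×10^7 Pa = 72.03 MPa
Effective stress σ' = σ_v − P_p = 189.0 − 72.03 = 116.98 MPa

120 MPa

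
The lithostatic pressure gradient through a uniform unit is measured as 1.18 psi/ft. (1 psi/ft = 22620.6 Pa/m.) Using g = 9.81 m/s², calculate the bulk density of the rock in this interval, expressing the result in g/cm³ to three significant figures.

2.72 g/cm³

ρ = (dP/dz)/g = 1.18 psi/ft / 9.81 m/s² = 26692 Pa/m / 9.81 m/s² = 2720.9 kg/m³
= 2.721 g/cm³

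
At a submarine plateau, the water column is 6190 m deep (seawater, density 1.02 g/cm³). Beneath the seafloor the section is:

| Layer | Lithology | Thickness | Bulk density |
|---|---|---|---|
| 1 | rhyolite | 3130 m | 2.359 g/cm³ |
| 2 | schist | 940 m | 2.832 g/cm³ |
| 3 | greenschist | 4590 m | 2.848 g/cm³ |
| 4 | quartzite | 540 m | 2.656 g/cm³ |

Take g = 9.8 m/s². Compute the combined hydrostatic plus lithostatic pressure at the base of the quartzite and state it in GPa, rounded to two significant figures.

0.30 GPa

seawater: 1020 kg/m³ × 9.8 m/s² × 6190 m = 6.188×10^7 Pa = 0.06188 GPa
rhyolite: 2359 kg/m³ × 9.8 m/s² × 3130 m = 7.236×10^7 Pa = 0.07236 GPa
schist: 2832 kg/m³ × 9.8 m/s² × 940 m = 2.609×10^7 Pa = 0.02609 GPa
greenschist: 2848 kg/m³ × 9.8 m/s² × 4590 m = 1.281×10^8 Pa = 0.1281 GPa
quartzite: 2656 kg/m³ × 9.8 m/s² × 540 m = 1.406×10^7 Pa = 0.01406 GPa
Total = 0.06188 + 0.07236 + 0.02609 + 0.1281 + 0.01406 = 0.30249 GPa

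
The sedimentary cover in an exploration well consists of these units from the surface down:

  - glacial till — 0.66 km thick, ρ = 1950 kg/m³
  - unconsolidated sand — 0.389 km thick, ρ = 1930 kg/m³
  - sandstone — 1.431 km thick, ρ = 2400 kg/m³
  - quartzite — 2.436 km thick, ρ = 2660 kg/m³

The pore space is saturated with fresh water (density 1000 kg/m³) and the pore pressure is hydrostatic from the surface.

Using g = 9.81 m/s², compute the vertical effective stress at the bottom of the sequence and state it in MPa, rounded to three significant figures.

Overburden (lithostatic) stress σ_v:
glacial till: 1950 kg/m³ × 9.81 m/s² × 660 m = 1.263×10^7 Pa = 12.63 MPa
unconsolidated sand: 1930 kg/m³ × 9.81 m/s² × 389 m = 7.365×10^6 Pa = 7.365 MPa
sandstone: 2400 kg/m³ × 9.81 m/s² × 1431 m = 3.369×10^7 Pa = 33.69 MPa
quartzite: 2660 kg/m³ × 9.81 m/s² × 2436 m = 6.357×10^7 Pa = 63.57 MPa
Total = 12.63 + 7.365 + 33.69 + 63.57 = 117.25 MPa
Pore pressure P_p = 1000 kg/m³ × 9.81 m/s² × 4916 m = 4.823×10^7 Pa = 48.23 MPa
Effective stress σ' = σ_v − P_p = 117.2 − 48.23 = 69.022 MPa

69.0 MPa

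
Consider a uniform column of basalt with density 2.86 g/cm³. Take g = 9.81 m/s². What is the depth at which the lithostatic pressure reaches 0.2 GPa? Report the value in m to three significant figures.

7130 m

h = P/(ρg) = 0.2 GPa / (2860 kg/m³ × 9.81 m/s²) = 2.000×10^8 Pa / 28057 Pa/m = 7128.4 m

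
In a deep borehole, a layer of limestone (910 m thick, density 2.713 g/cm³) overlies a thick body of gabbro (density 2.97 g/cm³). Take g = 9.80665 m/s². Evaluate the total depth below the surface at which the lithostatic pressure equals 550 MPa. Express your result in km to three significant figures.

19.0 km

Pressure at base of upper layers: 2713×9.80665×910 = 2.421×10^7 Pa = 24.21 MPa
Remaining pressure to be supplied by gabbro: 5.500×10^8 − 2.421×10^7 = 5.258×10^8 Pa
Additional depth in gabbro = 5.258×10^8 Pa / (2970 kg/m³ × 9.80665 m/s²) = 18052 m
Total depth = 910 m + 18052 m = 18962 m
= 18.962 km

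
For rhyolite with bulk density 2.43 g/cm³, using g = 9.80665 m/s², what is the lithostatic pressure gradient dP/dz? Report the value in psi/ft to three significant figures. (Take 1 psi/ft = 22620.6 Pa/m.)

dP/dz = ρg = 2430 kg/m³ × 9.80665 m/s² = 23830 Pa/m
= 23830 Pa/m × (1 psi/ft / 22621 Pa/m) = 1.0535 psi/ft

1.05 psi/ft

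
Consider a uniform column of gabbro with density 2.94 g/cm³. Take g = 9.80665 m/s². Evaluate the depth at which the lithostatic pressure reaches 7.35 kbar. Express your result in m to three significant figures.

25500 m

h = P/(ρg) = 7.35 kbar / (2940 kg/m³ × 9.80665 m/s²) = 7.350×10^8 Pa / 28832 Pa/m = 25493 m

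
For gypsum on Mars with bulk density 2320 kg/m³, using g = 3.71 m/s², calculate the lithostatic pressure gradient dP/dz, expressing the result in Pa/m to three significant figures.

8610 Pa/m

dP/dz = ρg = 2320 kg/m³ × 3.71 m/s² = 8607.2 Pa/m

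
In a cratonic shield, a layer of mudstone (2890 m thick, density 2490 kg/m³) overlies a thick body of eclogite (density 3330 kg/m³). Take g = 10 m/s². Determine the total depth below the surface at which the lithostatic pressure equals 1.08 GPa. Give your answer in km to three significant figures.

33.2 km

Pressure at base of upper layers: 2490×10×2890 = 7.196×10^7 Pa = 0.07196 GPa
Remaining pressure to be supplied by eclogite: 1.080×10^9 − 7.196×10^7 = 1.008×10^9 Pa
Additional depth in eclogite = 1.008×10^9 Pa / (3330 kg/m³ × 10 m/s²) = 30271 m
Total depth = 2890 m + 30271 m = 33161 m
= 33.161 km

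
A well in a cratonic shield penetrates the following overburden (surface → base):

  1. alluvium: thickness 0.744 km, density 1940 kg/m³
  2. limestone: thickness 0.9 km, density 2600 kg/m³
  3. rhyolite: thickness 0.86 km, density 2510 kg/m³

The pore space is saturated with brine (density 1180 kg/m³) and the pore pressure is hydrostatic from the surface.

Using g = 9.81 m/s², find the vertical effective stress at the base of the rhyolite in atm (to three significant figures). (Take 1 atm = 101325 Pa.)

289 atm

Overburden (lithostatic) stress σ_v:
alluvium: 1940 kg/m³ × 9.81 m/s² × 744 m = 1.416×10^7 Pa = 14.16 MPa
limestone: 2600 kg/m³ × 9.81 m/s² × 900 m = 2.296×10^7 Pa = 22.96 MPa
rhyolite: 2510 kg/m³ × 9.81 m/s² × 860 m = 2.118×10^7 Pa = 21.18 MPa
Total = 14.16 + 22.96 + 21.18 = 58.291 MPa
Pore pressure P_p = 1180 kg/m³ × 9.81 m/s² × 2504 m = 2.899×10^7 Pa = 28.99 MPa
Effective stress σ' = σ_v − P_p = 58.29 − 28.99 = 29.305 MPa = 289.22 atm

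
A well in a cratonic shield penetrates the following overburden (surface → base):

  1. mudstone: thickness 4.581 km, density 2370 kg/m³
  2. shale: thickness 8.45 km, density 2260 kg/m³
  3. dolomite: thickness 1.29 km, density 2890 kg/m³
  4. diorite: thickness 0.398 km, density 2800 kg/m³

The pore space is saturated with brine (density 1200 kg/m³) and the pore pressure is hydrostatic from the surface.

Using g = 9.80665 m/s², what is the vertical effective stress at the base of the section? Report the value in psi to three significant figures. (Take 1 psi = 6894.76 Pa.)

24400 psi

Overburden (lithostatic) stress σ_v:
mudstone: 2370 kg/m³ × 9.80665 m/s² × 4581 m = 1.065×10^8 Pa = 106.5 MPa
shale: 2260 kg/m³ × 9.80665 m/s² × 8450 m = 1.873×10^8 Pa = 187.3 MPa
dolomite: 2890 kg/m³ × 9.80665 m/s² × 1290 m = 3.656×10^7 Pa = 36.56 MPa
diorite: 2800 kg/m³ × 9.80665 m/s² × 398 m = 1.093×10^7 Pa = 10.93 MPa
Total = 106.5 + 187.3 + 36.56 + 10.93 = 341.24 MPa
Pore pressure P_p = 1200 kg/m³ × 9.80665 m/s² × 14719 m = 1.732×10^8 Pa = 173.2 MPa
Effective stress σ' = σ_v − P_p = 341.2 − 173.2 = 168.02 MPa = 24370 psi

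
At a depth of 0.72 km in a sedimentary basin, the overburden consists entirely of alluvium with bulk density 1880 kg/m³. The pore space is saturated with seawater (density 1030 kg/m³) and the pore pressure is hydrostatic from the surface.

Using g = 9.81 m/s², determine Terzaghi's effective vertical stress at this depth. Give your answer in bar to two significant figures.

Overburden (lithostatic) stress σ_v:
alluvium: 1880 kg/m³ × 9.81 m/s² × 720 m = 1.328×10^7 Pa = 13.28 MPa
Pore pressure P_p = 1030 kg/m³ × 9.81 m/s² × 720 m = 7.275×10^6 Pa = 7.275 MPa
Effective stress σ' = σ_v − P_p = 13.28 − 7.275 = 6.0037 MPa = 60.037 bar

60 bar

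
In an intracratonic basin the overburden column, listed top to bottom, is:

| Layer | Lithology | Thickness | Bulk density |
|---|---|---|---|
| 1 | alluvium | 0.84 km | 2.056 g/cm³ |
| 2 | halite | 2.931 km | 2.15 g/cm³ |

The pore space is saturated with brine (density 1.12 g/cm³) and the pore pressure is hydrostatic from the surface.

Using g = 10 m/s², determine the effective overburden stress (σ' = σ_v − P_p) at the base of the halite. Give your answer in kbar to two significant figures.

0.38 kbar

Overburden (lithostatic) stress σ_v:
alluvium: 2056 kg/m³ × 10 m/s² × 840 m = 1.727×10^7 Pa = 17.27 MPa
halite: 2150 kg/m³ × 10 m/s² × 2931 m = 6.302×10^7 Pa = 63.02 MPa
Total = 17.27 + 63.02 = 80.287 MPa
Pore pressure P_p = 1120 kg/m³ × 10 m/s² × 3771 m = 4.224×10^7 Pa = 42.24 MPa
Effective stress σ' = σ_v − P_p = 80.29 − 42.24 = 38.052 MPa = 0.38052 kbar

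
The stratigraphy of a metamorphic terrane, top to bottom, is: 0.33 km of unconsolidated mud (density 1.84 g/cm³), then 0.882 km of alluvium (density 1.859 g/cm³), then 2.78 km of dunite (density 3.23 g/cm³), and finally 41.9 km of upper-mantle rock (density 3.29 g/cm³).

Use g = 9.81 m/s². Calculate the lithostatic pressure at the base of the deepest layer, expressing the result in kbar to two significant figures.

unconsolidated mud: 1840 kg/m³ × 9.81 m/s² × 330 m = 5.957×10^6 Pa = 0.05957 kbar
alluvium: 1859 kg/m³ × 9.81 m/s² × 882 m = 1.608×10^7 Pa = 0.1608 kbar
dunite: 3230 kg/m³ × 9.81 m/s² × 2780 m = 8.809×10^7 Pa = 0.8809 kbar
upper-mantle rock: 3290 kg/m³ × 9.81 m/s² × 41900 m = 1.352×10^9 Pa = 13.52 kbar
Total = 0.05957 + 0.1608 + 0.8809 + 13.52 = 14.624 kbar

15 kbar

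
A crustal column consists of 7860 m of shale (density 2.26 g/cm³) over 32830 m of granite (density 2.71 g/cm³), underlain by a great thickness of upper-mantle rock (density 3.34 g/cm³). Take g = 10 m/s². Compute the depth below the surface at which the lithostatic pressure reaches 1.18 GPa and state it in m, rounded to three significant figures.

44100 m

Pressure at base of upper layers: 2260×10×7860 + 2710×10×32830 = 1.067×10^9 Pa = 1.067 GPa
Remaining pressure to be supplied by upper-mantle rock: 1.180×10^9 − 1.067×10^9 = 1.127×10^8 Pa
Additional depth in upper-mantle rock = 1.127×10^8 Pa / (3340 kg/m³ × 10 m/s²) = 3373.4 m
Total depth = 40690 m + 3373.4 m = 44063 m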